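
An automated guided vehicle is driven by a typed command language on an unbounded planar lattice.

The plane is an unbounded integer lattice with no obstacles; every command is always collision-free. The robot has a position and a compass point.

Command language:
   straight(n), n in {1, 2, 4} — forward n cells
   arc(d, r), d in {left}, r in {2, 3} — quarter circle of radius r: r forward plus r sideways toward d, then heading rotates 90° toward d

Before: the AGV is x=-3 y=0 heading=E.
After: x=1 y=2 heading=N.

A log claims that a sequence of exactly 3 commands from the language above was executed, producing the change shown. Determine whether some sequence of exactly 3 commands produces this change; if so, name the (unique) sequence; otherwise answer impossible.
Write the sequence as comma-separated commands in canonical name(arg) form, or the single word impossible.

straight(1), straight(1), arc(left, 2)

key: cell and facing (now N) both changed — the 3 commands mix motion and turning
t0: x=-3 y=0 heading=E
1. straight(1) → x=-2 y=0 heading=E
2. straight(1) → x=-1 y=0 heading=E
3. arc(left, 2) → x=1 y=2 heading=N
no rival 3-sequence matches.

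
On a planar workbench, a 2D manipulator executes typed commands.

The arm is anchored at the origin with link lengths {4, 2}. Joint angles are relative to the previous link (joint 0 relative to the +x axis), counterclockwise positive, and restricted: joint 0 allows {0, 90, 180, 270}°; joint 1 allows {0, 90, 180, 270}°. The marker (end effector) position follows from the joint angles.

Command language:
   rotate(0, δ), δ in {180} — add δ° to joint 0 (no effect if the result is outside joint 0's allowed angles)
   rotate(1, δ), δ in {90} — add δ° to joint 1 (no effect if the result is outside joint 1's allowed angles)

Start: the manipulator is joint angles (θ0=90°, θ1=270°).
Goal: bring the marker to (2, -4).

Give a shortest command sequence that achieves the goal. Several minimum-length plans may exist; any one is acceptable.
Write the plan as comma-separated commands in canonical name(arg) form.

start: joint angles (θ0=90°, θ1=270°)
t=1 rotate(1, 90) ⇒ joint angles (θ0=90°, θ1=0°)
t=2 rotate(1, 90) ⇒ joint angles (θ0=90°, θ1=90°)
t=3 rotate(0, 180) ⇒ joint angles (θ0=270°, θ1=90°)
no 2-step plan works, so 3 is optimal.

rotate(1, 90), rotate(1, 90), rotate(0, 180)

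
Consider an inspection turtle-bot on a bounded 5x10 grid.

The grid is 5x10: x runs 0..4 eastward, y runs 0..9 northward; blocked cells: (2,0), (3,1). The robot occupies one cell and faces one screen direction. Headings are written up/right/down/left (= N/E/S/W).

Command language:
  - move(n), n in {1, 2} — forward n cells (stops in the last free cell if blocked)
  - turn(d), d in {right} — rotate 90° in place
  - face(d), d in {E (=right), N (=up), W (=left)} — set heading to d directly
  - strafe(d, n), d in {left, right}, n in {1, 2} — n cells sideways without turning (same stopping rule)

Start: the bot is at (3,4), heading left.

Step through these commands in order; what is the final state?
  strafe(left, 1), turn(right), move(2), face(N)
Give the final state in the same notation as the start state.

at (3,5), heading up

t0: at (3,4), heading left
[1] after strafe(left, 1): at (3,3), heading left
[2] after turn(right): at (3,3), heading up
[3] after move(2): at (3,5), heading up
[4] after face(N): at (3,5), heading up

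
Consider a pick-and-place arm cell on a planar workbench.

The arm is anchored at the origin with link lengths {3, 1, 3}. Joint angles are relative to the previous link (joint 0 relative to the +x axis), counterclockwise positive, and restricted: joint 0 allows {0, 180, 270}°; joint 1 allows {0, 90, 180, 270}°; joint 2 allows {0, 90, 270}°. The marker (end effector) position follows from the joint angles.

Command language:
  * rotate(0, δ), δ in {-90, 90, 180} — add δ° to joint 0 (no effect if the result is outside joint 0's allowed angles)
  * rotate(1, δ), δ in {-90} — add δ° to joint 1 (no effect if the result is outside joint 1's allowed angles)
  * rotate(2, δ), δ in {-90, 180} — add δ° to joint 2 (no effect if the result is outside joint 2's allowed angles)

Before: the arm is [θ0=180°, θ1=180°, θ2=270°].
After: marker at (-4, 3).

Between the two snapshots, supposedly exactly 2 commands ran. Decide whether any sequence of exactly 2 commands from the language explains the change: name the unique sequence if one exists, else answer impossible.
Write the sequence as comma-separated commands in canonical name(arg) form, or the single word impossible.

start: [θ0=180°, θ1=180°, θ2=270°]
t=1 rotate(1, -90) ⇒ [θ0=180°, θ1=90°, θ2=270°]
t=2 rotate(1, -90) ⇒ [θ0=180°, θ1=0°, θ2=270°]
no other 2-command option fits: unique.

rotate(1, -90), rotate(1, -90)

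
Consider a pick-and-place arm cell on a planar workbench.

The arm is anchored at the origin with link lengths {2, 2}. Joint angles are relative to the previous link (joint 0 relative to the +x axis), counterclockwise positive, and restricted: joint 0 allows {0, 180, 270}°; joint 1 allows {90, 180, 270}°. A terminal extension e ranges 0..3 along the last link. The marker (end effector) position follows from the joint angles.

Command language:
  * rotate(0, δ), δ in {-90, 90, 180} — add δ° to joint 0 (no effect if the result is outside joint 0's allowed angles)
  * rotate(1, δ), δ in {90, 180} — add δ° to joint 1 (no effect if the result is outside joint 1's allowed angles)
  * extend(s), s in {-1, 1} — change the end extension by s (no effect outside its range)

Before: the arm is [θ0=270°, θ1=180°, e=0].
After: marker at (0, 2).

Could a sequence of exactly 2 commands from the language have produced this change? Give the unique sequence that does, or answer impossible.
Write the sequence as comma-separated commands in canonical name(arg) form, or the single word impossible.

start: [θ0=270°, θ1=180°, e=0]
t=1 extend(1) ⇒ [θ0=270°, θ1=180°, e=1]
t=2 extend(1) ⇒ [θ0=270°, θ1=180°, e=2]
no rival 2-sequence matches.

extend(1), extend(1)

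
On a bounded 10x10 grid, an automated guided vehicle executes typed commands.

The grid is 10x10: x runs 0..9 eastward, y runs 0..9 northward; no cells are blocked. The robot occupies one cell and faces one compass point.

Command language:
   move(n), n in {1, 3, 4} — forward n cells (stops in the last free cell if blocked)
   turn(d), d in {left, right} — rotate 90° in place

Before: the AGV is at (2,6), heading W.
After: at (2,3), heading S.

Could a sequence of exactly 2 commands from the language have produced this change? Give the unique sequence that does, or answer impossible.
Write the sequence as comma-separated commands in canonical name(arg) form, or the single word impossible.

turn(left), move(3)

key: order matters: swapping turn(left) and move(3) lands elsewhere
initial: at (2,6), heading W
t=1 turn(left) ⇒ at (2,6), heading S
t=2 move(3) ⇒ at (2,3), heading S
uniquely the one of 25 2-step routes that fits.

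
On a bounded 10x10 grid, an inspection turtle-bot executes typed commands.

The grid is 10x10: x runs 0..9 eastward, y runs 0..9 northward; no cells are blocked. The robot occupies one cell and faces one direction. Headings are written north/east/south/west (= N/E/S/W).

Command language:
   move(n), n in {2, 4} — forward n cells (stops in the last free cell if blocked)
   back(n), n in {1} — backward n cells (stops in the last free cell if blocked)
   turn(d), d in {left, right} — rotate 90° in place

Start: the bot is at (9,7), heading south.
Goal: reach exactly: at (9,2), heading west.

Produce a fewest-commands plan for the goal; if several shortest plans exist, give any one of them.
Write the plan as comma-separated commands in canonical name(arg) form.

from: at (9,7), heading south
step 1 (back(1)): at (9,8), heading south
step 2 (move(2)): at (9,6), heading south
step 3 (move(4)): at (9,2), heading south
step 4 (turn(right)): at (9,2), heading west
shorter routes all fall short; 4 is best.

back(1), move(2), move(4), turn(right)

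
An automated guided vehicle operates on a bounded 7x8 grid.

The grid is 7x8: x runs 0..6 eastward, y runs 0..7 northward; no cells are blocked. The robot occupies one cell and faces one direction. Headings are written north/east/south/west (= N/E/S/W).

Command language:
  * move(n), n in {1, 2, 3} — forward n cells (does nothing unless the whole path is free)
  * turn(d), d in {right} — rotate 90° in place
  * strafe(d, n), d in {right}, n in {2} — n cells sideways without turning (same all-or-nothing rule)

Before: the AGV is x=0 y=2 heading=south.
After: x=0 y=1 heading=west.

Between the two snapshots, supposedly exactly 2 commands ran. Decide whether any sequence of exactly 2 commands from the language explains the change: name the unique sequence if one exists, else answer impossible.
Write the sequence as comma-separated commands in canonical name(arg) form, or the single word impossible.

move(1), turn(right)

key: position moved to (0,1) AND the heading swung to W — translation plus rotation needed
initial: x=0 y=2 heading=south
1. move(1) → x=0 y=1 heading=south
2. turn(right) → x=0 y=1 heading=west
all 25 alternatives checked — unique.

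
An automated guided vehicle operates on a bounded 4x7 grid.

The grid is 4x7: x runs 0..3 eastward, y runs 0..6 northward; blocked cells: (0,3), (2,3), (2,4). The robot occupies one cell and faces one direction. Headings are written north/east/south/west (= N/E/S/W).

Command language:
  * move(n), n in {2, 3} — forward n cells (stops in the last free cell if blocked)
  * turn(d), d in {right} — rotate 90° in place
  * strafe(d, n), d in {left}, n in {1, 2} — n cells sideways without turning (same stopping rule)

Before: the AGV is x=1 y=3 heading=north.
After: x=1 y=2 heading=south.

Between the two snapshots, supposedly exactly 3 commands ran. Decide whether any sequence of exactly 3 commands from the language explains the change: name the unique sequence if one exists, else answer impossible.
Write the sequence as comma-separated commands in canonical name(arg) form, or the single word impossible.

impossible

all 125 sequences checked — none match.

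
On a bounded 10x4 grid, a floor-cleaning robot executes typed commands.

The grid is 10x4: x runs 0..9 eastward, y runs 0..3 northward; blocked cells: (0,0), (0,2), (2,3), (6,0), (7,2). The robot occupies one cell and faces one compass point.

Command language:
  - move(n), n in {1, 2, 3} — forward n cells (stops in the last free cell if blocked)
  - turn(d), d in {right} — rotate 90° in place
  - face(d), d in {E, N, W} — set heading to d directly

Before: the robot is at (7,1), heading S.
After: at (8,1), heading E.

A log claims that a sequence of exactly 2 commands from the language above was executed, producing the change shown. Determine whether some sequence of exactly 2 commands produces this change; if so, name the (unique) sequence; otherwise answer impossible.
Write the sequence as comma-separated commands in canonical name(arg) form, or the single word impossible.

key: order matters: swapping face(E) and move(1) lands elsewhere
initial: at (7,1), heading S
1. face(E) → at (7,1), heading E
2. move(1) → at (8,1), heading E
uniquely the one of 49 2-step routes that fits.

face(E), move(1)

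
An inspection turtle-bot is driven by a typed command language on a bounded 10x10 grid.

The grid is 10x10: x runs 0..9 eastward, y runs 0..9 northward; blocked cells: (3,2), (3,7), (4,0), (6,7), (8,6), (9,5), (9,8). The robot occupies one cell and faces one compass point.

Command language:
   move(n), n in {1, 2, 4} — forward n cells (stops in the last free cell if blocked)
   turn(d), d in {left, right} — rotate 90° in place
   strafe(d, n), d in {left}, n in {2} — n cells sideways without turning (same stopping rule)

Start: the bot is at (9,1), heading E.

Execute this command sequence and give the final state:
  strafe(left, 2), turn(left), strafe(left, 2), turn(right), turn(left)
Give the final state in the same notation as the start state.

at (7,3), heading N

t0: at (9,1), heading E
step 1 (strafe(left, 2)): at (9,3), heading E
step 2 (turn(left)): at (9,3), heading N
step 3 (strafe(left, 2)): at (7,3), heading N
step 4 (turn(right)): at (7,3), heading E
step 5 (turn(left)): at (7,3), heading N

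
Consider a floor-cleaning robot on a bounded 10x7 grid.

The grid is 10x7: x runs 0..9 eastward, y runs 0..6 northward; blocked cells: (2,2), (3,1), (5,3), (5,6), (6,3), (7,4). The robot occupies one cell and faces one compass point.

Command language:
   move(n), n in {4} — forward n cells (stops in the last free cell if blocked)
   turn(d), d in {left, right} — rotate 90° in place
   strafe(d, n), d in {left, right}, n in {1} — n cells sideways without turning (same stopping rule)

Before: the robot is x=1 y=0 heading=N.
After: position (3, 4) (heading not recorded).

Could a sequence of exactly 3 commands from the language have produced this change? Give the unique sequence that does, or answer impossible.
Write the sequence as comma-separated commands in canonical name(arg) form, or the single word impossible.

move(4), strafe(right, 1), strafe(right, 1)

key: running strafe(right, 1) before move(4) would end elsewhere — order is forced
begin: x=1 y=0 heading=N
[1] after move(4): x=1 y=4 heading=N
[2] after strafe(right, 1): x=2 y=4 heading=N
[3] after strafe(right, 1): x=3 y=4 heading=N
no rival 3-sequence matches.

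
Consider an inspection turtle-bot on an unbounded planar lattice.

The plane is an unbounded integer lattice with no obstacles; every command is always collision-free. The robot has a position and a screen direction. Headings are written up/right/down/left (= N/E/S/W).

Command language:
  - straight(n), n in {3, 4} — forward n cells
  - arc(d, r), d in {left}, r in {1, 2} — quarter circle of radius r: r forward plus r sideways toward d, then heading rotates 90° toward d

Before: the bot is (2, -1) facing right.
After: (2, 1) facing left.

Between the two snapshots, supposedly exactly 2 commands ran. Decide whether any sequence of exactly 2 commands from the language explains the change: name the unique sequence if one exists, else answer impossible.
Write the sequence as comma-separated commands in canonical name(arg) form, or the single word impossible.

arc(left, 1), arc(left, 1)

key: cell and facing (now W) both changed — the 2 commands mix motion and turning
start: (2, -1) facing right
step 1 (arc(left, 1)): (3, 0) facing up
step 2 (arc(left, 1)): (2, 1) facing left
uniquely the one of 16 2-step routes that fits.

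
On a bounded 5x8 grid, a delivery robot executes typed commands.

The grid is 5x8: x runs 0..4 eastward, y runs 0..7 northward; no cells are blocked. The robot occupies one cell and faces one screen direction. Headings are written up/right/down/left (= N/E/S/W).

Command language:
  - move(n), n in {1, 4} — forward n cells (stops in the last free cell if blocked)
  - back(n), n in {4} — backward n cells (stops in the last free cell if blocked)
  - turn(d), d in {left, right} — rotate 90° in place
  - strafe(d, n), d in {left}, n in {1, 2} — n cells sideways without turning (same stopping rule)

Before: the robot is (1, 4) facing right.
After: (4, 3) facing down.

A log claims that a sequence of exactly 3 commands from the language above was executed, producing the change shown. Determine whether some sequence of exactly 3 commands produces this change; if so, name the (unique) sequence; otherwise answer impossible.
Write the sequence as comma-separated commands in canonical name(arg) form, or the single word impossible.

key: cell and facing (now S) both changed — the 3 commands mix motion and turning
from: (1, 4) facing right
t=1 move(4) ⇒ (4, 4) facing right
t=2 turn(right) ⇒ (4, 4) facing down
t=3 move(1) ⇒ (4, 3) facing down
no rival 3-sequence matches.

move(4), turn(right), move(1)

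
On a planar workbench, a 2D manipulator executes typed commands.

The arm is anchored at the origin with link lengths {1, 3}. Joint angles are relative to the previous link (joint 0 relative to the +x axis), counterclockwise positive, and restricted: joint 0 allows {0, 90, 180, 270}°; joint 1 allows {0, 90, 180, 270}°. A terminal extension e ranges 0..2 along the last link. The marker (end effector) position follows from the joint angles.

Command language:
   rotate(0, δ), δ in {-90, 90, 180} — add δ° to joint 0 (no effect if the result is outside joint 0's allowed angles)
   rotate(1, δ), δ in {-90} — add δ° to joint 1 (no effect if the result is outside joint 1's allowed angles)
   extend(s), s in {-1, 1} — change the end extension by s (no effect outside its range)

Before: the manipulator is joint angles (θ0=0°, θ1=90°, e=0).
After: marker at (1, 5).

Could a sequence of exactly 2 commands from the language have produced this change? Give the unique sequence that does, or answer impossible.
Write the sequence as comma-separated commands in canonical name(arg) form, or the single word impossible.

extend(1), extend(1)

t0: joint angles (θ0=0°, θ1=90°, e=0)
[1] after extend(1): joint angles (θ0=0°, θ1=90°, e=1)
[2] after extend(1): joint angles (θ0=0°, θ1=90°, e=2)
uniquely the one of 36 2-step routes that fits.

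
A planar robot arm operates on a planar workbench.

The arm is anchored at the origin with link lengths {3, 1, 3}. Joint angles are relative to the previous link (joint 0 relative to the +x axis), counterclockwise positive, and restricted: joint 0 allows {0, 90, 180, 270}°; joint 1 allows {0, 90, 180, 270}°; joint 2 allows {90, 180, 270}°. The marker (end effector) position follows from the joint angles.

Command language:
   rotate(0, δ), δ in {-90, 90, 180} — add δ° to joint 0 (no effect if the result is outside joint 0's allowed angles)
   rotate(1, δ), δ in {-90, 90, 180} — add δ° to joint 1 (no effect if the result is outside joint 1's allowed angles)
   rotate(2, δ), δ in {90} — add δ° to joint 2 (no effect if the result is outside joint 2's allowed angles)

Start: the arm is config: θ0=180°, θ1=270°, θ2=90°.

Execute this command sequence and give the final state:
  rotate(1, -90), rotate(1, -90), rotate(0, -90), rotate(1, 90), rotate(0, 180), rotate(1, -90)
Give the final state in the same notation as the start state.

start: config: θ0=180°, θ1=270°, θ2=90°
1. rotate(1, -90) → config: θ0=180°, θ1=180°, θ2=90°
2. rotate(1, -90) → config: θ0=180°, θ1=90°, θ2=90°
3. rotate(0, -90) → config: θ0=90°, θ1=90°, θ2=90°
4. rotate(1, 90) → config: θ0=90°, θ1=180°, θ2=90°
5. rotate(0, 180) → config: θ0=270°, θ1=180°, θ2=90°
6. rotate(1, -90) → config: θ0=270°, θ1=90°, θ2=90°

config: θ0=270°, θ1=90°, θ2=90°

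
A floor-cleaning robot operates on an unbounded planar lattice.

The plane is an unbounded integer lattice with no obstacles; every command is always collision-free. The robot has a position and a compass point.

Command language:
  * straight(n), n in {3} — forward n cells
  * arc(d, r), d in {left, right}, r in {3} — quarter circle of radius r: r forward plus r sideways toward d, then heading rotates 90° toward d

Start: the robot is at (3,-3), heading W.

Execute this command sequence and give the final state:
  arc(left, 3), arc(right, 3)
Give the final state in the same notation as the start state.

start: at (3,-3), heading W
step 1 (arc(left, 3)): at (0,-6), heading S
step 2 (arc(right, 3)): at (-3,-9), heading W

at (-3,-9), heading W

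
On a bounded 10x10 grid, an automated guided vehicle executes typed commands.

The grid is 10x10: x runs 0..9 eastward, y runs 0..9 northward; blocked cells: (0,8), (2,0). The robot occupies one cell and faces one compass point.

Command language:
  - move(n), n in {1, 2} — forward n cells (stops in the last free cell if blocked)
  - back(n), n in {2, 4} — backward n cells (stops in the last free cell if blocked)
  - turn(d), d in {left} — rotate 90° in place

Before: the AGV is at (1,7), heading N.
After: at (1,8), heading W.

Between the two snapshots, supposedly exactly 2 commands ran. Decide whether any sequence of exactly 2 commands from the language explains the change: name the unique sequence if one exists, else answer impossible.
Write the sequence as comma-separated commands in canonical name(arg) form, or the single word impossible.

move(1), turn(left)

key: position moved to (1,8) AND the heading swung to W — translation plus rotation needed
t0: at (1,7), heading N
[1] after move(1): at (1,8), heading N
[2] after turn(left): at (1,8), heading W
no rival 2-sequence matches.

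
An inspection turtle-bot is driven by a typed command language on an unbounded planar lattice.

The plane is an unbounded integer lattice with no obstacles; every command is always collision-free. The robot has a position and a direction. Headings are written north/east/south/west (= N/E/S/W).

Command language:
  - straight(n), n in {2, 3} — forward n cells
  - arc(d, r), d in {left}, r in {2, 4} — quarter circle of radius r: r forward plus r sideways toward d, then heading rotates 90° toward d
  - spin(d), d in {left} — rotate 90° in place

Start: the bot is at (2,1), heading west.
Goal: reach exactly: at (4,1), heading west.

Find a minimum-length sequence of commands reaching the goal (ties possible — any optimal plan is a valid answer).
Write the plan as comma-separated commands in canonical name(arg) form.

straight(2), arc(left, 2), arc(left, 2), arc(left, 4), spin(left)

from: at (2,1), heading west
t=1 straight(2) ⇒ at (0,1), heading west
t=2 arc(left, 2) ⇒ at (-2,-1), heading south
t=3 arc(left, 2) ⇒ at (0,-3), heading east
t=4 arc(left, 4) ⇒ at (4,1), heading north
t=5 spin(left) ⇒ at (4,1), heading west
no 4-step plan works, so 5 is optimal.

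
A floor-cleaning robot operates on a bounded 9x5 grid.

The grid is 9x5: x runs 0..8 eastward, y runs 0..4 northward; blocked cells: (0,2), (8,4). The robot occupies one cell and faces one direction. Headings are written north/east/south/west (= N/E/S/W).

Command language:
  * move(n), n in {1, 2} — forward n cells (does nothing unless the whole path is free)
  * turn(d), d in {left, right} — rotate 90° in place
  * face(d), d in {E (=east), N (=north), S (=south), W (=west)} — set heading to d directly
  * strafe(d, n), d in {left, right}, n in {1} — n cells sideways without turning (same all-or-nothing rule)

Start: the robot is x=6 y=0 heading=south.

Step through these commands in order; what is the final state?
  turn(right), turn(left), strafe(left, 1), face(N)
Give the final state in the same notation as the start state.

x=7 y=0 heading=north

from: x=6 y=0 heading=south
[1] after turn(right): x=6 y=0 heading=west
[2] after turn(left): x=6 y=0 heading=south
[3] after strafe(left, 1): x=7 y=0 heading=south
[4] after face(N): x=7 y=0 heading=north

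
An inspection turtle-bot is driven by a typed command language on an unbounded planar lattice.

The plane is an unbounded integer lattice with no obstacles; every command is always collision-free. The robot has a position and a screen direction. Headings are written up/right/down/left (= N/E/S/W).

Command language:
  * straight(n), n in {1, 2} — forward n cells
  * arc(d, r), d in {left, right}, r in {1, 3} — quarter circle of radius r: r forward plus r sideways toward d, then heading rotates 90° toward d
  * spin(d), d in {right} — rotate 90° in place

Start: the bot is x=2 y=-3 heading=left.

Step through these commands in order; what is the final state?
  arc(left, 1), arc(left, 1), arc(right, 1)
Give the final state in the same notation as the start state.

begin: x=2 y=-3 heading=left
1. arc(left, 1) → x=1 y=-4 heading=down
2. arc(left, 1) → x=2 y=-5 heading=right
3. arc(right, 1) → x=3 y=-6 heading=down

x=3 y=-6 heading=down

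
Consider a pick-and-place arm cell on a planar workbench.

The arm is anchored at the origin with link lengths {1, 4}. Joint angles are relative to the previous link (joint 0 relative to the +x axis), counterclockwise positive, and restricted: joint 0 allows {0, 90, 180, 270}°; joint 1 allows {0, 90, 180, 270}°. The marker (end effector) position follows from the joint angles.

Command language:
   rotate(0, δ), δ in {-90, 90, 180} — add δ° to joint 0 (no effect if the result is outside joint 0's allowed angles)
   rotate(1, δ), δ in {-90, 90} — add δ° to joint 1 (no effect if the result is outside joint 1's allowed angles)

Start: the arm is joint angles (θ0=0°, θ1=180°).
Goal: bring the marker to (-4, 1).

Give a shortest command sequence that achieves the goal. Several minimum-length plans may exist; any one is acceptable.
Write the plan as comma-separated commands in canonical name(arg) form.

rotate(0, 90), rotate(1, -90)

from: joint angles (θ0=0°, θ1=180°)
t=1 rotate(0, 90) ⇒ joint angles (θ0=90°, θ1=180°)
t=2 rotate(1, -90) ⇒ joint angles (θ0=90°, θ1=90°)
no 1-step plan works, so 2 is optimal.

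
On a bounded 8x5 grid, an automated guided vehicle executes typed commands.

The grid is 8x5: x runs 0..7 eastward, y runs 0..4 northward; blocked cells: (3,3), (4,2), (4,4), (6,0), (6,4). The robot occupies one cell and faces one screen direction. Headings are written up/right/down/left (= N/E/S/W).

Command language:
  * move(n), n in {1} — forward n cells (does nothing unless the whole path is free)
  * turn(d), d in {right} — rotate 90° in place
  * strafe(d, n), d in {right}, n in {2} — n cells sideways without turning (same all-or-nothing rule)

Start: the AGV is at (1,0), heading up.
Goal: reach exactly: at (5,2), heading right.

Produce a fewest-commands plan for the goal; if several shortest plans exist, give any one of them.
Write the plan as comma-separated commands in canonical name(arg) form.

move(1), strafe(right, 2), strafe(right, 2), move(1), turn(right)

start: at (1,0), heading up
1. move(1) → at (1,1), heading up
2. strafe(right, 2) → at (3,1), heading up
3. strafe(right, 2) → at (5,1), heading up
4. move(1) → at (5,2), heading up
5. turn(right) → at (5,2), heading right
minimal: 5 command(s), checked below 5.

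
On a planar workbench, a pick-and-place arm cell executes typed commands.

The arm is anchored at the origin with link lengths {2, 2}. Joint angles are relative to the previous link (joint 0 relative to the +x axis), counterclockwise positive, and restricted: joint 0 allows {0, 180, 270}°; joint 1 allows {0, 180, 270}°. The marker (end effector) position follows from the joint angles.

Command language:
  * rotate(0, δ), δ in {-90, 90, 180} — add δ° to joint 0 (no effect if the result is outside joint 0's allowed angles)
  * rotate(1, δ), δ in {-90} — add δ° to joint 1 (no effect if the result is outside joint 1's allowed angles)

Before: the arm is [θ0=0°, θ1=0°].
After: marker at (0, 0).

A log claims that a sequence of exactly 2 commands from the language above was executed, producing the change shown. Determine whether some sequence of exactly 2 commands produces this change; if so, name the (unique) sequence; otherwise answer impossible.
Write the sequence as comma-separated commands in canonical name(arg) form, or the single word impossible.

rotate(1, -90), rotate(1, -90)

initial: [θ0=0°, θ1=0°]
t=1 rotate(1, -90) ⇒ [θ0=0°, θ1=270°]
t=2 rotate(1, -90) ⇒ [θ0=0°, θ1=180°]
all 16 alternatives checked — unique.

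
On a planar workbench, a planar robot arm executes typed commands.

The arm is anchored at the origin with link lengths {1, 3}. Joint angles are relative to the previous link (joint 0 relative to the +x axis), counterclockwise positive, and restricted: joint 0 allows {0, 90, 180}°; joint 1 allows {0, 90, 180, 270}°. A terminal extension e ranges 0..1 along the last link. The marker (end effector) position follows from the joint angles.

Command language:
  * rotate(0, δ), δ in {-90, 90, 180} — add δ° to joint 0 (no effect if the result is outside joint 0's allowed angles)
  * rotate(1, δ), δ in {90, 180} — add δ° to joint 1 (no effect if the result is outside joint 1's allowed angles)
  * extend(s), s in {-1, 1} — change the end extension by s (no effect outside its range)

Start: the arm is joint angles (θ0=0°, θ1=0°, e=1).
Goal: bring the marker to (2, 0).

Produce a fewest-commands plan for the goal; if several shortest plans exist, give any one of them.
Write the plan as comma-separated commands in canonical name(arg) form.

rotate(0, 180), rotate(1, 180), extend(-1)

start: joint angles (θ0=0°, θ1=0°, e=1)
t=1 rotate(0, 180) ⇒ joint angles (θ0=180°, θ1=0°, e=1)
t=2 rotate(1, 180) ⇒ joint angles (θ0=180°, θ1=180°, e=1)
t=3 extend(-1) ⇒ joint angles (θ0=180°, θ1=180°, e=0)
nothing shorter than 3 reaches the goal.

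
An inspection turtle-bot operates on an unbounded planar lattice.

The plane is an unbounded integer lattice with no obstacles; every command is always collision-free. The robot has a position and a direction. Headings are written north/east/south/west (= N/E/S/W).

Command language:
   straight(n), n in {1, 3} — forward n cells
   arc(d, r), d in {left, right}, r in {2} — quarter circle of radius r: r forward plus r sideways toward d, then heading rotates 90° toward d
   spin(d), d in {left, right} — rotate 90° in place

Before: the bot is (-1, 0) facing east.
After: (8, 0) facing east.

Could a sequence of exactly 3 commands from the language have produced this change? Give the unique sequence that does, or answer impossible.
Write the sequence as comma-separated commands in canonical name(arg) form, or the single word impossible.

key: still facing E at the end — nothing in the sequence rotates
from: (-1, 0) facing east
1. straight(3) → (2, 0) facing east
2. straight(3) → (5, 0) facing east
3. straight(3) → (8, 0) facing east
no rival 3-sequence matches.

straight(3), straight(3), straight(3)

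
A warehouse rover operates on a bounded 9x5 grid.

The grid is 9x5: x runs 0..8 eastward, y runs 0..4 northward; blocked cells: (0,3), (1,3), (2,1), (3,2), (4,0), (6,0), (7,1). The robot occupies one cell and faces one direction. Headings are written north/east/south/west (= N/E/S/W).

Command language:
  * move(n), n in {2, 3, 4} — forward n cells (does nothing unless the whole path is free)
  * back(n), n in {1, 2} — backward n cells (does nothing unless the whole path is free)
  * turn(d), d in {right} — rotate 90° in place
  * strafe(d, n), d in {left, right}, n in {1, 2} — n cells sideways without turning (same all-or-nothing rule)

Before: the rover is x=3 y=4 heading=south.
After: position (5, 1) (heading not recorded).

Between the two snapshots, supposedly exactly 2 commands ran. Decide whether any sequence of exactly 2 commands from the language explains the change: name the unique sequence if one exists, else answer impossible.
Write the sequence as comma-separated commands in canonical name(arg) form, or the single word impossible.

key: running move(3) before strafe(left, 2) would end elsewhere — order is forced
start: x=3 y=4 heading=south
t=1 strafe(left, 2) ⇒ x=5 y=4 heading=south
t=2 move(3) ⇒ x=5 y=1 heading=south
all 100 alternatives checked — unique.

strafe(left, 2), move(3)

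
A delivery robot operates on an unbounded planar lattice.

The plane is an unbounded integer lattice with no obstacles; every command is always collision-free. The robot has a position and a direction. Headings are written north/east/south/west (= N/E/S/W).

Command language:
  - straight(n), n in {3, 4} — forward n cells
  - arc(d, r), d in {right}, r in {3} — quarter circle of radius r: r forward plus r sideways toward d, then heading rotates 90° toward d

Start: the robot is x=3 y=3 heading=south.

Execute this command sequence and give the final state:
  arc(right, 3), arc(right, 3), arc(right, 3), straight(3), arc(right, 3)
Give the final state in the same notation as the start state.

initial: x=3 y=3 heading=south
step 1 (arc(right, 3)): x=0 y=0 heading=west
step 2 (arc(right, 3)): x=-3 y=3 heading=north
step 3 (arc(right, 3)): x=0 y=6 heading=east
step 4 (straight(3)): x=3 y=6 heading=east
step 5 (arc(right, 3)): x=6 y=3 heading=south

x=6 y=3 heading=south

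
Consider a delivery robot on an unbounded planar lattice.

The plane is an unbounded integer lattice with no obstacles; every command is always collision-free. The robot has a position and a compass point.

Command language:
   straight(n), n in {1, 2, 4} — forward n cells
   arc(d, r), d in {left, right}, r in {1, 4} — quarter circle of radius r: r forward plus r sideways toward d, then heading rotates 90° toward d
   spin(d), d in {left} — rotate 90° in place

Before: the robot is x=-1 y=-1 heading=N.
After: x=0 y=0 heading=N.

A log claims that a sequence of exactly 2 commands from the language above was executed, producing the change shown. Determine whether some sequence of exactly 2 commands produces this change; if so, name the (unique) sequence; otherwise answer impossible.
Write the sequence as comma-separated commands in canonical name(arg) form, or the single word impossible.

arc(right, 1), spin(left)

key: order matters: swapping arc(right, 1) and spin(left) lands elsewhere
initial: x=-1 y=-1 heading=N
step 1 (arc(right, 1)): x=0 y=0 heading=E
step 2 (spin(left)): x=0 y=0 heading=N
no other 2-command option fits: unique.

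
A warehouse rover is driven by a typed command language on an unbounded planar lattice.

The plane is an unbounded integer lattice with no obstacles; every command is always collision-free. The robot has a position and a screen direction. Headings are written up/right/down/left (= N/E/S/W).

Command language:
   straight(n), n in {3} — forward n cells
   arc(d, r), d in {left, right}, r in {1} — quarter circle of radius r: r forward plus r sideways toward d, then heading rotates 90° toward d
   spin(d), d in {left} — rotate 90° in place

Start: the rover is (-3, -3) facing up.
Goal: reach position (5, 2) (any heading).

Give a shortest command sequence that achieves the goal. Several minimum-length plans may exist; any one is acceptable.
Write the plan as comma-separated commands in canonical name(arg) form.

arc(right, 1), straight(3), straight(3), arc(left, 1), straight(3)

start: (-3, -3) facing up
[1] after arc(right, 1): (-2, -2) facing right
[2] after straight(3): (1, -2) facing right
[3] after straight(3): (4, -2) facing right
[4] after arc(left, 1): (5, -1) facing up
[5] after straight(3): (5, 2) facing up
minimal: 5 command(s), checked below 5.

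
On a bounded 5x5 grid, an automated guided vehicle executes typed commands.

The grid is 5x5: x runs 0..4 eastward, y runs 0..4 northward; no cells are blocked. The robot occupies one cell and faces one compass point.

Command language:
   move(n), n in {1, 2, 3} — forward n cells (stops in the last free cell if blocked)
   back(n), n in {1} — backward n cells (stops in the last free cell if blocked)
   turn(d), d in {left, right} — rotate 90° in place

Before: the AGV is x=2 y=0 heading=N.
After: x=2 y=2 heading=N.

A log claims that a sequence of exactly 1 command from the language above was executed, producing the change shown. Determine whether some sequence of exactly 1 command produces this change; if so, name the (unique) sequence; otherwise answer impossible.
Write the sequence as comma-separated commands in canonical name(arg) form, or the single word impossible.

move(2)

key: still facing N — the one step turns nothing
from: x=2 y=0 heading=N
[1] after move(2): x=2 y=2 heading=N
no other 1-command option fits: unique.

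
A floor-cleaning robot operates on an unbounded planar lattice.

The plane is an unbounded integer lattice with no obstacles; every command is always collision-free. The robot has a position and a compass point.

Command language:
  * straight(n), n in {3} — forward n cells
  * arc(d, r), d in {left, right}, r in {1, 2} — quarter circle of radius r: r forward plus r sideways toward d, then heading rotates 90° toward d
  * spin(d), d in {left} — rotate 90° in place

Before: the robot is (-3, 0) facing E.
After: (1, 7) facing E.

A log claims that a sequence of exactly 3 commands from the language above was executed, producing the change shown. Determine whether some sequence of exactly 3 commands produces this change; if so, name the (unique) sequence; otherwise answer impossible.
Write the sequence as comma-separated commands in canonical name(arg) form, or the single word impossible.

arc(left, 2), straight(3), arc(right, 2)

key: still facing E at the end — net rotation zero over 3 steps
t0: (-3, 0) facing E
[1] after arc(left, 2): (-1, 2) facing N
[2] after straight(3): (-1, 5) facing N
[3] after arc(right, 2): (1, 7) facing E
uniquely the one of 216 3-step routes that fits.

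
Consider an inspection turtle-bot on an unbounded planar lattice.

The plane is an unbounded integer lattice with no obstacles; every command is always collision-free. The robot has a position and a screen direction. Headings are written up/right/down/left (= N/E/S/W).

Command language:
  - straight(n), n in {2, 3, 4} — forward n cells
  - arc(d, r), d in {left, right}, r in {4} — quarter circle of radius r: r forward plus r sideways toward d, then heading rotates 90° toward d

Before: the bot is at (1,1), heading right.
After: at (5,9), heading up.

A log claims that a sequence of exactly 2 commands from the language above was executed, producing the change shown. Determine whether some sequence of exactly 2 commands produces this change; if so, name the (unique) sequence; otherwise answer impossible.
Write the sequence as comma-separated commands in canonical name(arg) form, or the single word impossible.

key: cell and facing (now N) both changed — the 2 commands mix motion and turning
t0: at (1,1), heading right
t=1 arc(left, 4) ⇒ at (5,5), heading up
t=2 straight(4) ⇒ at (5,9), heading up
no rival 2-sequence matches.

arc(left, 4), straight(4)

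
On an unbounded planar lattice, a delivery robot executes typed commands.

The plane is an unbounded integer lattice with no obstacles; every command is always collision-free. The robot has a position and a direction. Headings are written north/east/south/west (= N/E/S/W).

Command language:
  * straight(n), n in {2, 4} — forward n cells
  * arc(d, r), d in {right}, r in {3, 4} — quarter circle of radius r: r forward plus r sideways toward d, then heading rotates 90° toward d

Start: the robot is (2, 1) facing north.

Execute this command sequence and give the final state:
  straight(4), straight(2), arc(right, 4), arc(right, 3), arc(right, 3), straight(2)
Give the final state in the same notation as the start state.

initial: (2, 1) facing north
t=1 straight(4) ⇒ (2, 5) facing north
t=2 straight(2) ⇒ (2, 7) facing north
t=3 arc(right, 4) ⇒ (6, 11) facing east
t=4 arc(right, 3) ⇒ (9, 8) facing south
t=5 arc(right, 3) ⇒ (6, 5) facing west
t=6 straight(2) ⇒ (4, 5) facing west

(4, 5) facing west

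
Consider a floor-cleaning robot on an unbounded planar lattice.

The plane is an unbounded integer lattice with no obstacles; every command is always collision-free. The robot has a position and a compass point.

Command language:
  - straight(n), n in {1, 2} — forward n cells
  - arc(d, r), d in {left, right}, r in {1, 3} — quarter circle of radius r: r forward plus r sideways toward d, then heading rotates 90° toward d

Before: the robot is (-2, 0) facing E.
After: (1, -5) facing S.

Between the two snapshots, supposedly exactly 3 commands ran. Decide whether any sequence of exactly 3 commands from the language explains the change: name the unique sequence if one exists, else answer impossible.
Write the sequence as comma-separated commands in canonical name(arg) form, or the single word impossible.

arc(right, 3), straight(1), straight(1)

key: cell and facing (now S) both changed — the 3 commands mix motion and turning
begin: (-2, 0) facing E
[1] after arc(right, 3): (1, -3) facing S
[2] after straight(1): (1, -4) facing S
[3] after straight(1): (1, -5) facing S
no other 3-command option fits: unique.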